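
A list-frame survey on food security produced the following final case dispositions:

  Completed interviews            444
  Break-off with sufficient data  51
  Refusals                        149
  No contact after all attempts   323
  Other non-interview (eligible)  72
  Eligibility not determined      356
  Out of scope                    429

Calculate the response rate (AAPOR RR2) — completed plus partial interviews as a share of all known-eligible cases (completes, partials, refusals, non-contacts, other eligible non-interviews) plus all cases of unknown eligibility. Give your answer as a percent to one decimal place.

Num = 444 + 51 = 495
Base = 444 + 51 + 149 + 323 + 72 + 356 = 1395
RR2 = 495 / 1395 = 0.3548

35.5%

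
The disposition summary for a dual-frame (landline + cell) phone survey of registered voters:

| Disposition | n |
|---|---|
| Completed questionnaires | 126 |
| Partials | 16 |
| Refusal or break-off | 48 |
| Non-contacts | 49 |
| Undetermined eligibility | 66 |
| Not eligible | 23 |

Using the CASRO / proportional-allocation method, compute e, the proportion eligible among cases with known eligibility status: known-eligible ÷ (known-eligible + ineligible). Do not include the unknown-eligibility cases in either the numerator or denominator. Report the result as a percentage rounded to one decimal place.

91.2%

Known eligible → 126 + 16 + 48 + 49 = 239
e = 239 / (239 + 23) = 239 / 262 = 0.9122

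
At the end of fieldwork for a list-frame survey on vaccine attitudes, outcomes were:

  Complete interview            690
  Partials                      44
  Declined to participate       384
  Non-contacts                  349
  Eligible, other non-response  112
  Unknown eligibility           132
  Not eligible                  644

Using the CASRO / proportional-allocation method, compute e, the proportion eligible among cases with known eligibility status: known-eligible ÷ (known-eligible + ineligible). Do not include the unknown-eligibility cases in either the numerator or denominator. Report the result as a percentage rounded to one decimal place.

Determined eligible = 690 + 44 + 384 + 349 + 112 = 1579
e = 1579 / (1579 + 644) = 1579 / 2223 = 0.7103

71.0%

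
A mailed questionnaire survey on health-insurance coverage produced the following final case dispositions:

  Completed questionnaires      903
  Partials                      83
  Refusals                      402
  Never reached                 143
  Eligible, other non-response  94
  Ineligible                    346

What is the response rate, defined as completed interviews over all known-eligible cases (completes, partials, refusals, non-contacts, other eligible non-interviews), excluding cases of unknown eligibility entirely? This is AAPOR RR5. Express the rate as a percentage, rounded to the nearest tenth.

Top: 903
Denominator: 903 + 83 + 402 + 143 + 94 = 1625
RR5 = 903 / 1625 = 0.5557

55.6%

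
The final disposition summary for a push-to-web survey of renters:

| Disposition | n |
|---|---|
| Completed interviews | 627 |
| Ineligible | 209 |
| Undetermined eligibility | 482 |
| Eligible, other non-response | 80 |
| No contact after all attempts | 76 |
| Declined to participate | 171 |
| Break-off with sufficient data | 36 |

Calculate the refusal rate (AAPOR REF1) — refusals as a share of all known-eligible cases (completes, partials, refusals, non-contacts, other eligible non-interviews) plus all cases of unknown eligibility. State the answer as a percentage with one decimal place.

Numerator → 171
Base → 627 + 36 + 171 + 76 + 80 + 482 = 1472
REF1 = 171 / 1472 = 0.1162

11.6%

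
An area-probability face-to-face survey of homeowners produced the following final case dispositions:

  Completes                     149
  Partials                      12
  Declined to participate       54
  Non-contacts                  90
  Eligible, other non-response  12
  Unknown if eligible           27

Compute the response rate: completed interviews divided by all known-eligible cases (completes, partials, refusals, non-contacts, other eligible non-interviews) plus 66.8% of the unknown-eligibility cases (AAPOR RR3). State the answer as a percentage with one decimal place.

44.5%

Num → 149
Known eligible → 149 + 12 + 54 + 90 + 12 = 317
Eligible share of unknowns → 0.6680 × 27 = 18.04
Denom → 317 + 18.04 = 335.04
RR3 = 149 / 335.04 = 0.4447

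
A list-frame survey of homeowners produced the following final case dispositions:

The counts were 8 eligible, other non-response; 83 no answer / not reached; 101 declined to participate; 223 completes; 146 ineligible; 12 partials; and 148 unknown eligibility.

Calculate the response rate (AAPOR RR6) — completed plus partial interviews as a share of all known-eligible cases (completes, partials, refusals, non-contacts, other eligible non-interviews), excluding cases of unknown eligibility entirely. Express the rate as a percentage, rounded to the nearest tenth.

Top = 223 + 12 = 235
Denom = 223 + 12 + 101 + 83 + 8 = 427
RR6 = 235 / 427 = 0.5504

55.0%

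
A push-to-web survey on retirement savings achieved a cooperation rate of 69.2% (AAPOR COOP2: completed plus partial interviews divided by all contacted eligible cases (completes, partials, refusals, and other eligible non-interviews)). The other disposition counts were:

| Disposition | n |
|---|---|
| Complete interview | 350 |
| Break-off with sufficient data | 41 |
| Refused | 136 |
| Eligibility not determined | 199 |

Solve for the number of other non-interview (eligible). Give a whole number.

Top: 350 + 41 = 391
COOP2 = 391 / D = 0.692
D = 391 / 0.692 = 565.0
Remaining denominator categories sum to 527
other non-interview (eligible) = 565.0 − 527 ≈ 38

38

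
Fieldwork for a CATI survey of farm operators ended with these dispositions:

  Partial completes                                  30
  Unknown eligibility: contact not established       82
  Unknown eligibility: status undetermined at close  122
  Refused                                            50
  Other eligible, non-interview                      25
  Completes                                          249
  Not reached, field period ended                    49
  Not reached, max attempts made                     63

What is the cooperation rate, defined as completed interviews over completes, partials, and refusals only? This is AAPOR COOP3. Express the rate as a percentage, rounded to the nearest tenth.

75.7%

No answer / not reached = 49 + 63 = 112
Unknown eligibility = 82 + 122 = 204
Num → 249
Denom → 249 + 30 + 50 = 329
COOP3 = 249 / 329 = 0.7568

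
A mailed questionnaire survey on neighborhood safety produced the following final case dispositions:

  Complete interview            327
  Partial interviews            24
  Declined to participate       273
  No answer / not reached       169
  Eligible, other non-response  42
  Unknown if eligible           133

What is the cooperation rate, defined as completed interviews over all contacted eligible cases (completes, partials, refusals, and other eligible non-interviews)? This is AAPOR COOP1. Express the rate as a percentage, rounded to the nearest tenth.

49.1%

Num → 327
Denom → 327 + 24 + 273 + 42 = 666
COOP1 = 327 / 666 = 0.4910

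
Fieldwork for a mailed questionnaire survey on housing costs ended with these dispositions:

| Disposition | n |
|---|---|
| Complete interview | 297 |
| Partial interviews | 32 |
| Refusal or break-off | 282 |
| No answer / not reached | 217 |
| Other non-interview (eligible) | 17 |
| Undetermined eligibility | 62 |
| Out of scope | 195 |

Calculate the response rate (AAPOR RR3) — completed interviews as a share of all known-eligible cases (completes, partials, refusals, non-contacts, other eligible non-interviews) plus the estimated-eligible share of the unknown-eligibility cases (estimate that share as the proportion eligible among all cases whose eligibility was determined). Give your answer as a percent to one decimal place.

33.2%

Numerator = 297
Eligible (known) = 297 + 32 + 282 + 217 + 17 = 845
e = 845 / (845 + 195) = 845 / 1040 = 0.8125
Eligible share of unknowns = 0.8125 × 62 = 50.38
Base = 845 + 50.38 = 895.38
RR3 = 297 / 895.38 = 0.3317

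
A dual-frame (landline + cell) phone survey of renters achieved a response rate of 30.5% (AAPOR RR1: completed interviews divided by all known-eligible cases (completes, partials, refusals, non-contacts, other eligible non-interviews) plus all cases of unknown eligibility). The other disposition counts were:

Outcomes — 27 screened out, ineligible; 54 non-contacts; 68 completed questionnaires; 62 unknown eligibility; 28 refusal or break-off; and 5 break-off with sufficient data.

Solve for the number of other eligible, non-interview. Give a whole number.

6

RR1 = 68 / D = 0.305
D = 68 / 0.305 = 223.0
Other denominator terms total 217
other eligible, non-interview = 223.0 − 217 ≈ 6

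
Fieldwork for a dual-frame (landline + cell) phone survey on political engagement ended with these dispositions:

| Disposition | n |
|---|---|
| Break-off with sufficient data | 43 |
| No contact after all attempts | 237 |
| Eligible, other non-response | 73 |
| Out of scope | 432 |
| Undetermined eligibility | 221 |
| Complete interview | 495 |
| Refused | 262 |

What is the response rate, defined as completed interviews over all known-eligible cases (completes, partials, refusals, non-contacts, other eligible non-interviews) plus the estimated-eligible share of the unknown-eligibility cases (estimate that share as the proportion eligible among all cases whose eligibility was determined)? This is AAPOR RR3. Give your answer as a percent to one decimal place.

Numerator → 495
Known eligible → 495 + 43 + 262 + 237 + 73 = 1110
e = 1110 / (1110 + 432) = 1110 / 1542 = 0.7198
Eligible share of unknowns → 0.7198 × 221 = 159.08
Base → 1110 + 159.08 = 1269.08
RR3 = 495 / 1269.08 = 0.3900

39.0%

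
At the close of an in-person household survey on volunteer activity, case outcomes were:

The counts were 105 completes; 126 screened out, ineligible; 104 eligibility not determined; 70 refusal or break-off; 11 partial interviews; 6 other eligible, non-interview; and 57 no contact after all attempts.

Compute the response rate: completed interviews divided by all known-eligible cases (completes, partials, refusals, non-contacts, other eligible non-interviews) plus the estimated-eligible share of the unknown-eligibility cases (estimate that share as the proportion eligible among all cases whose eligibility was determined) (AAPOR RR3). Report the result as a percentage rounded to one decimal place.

33.0%

Num: 105
Known eligible: 105 + 11 + 70 + 57 + 6 = 249
e = 249 / (249 + 126) = 249 / 375 = 0.6640
Estimated eligible among unknowns: 0.6640 × 104 = 69.06
Denominator: 249 + 69.06 = 318.06
RR3 = 105 / 318.06 = 0.3301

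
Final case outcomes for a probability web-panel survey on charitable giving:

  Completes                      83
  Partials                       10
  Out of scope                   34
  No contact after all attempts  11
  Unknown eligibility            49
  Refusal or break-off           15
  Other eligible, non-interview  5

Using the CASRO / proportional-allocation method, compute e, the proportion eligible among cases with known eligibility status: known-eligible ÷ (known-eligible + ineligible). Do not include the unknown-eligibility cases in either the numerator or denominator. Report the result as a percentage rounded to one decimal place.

Eligible (known) → 83 + 10 + 15 + 11 + 5 = 124
e = 124 / (124 + 34) = 124 / 158 = 0.7848

78.5%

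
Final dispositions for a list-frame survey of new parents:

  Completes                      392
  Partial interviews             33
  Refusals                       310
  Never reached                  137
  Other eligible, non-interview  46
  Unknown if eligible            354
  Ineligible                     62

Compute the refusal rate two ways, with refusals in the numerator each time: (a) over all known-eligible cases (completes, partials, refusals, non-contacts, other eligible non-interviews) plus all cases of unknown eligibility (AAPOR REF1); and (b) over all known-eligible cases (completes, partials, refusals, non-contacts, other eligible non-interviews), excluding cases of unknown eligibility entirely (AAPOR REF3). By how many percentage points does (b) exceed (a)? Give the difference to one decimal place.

Top → 310
Denom → 392 + 33 + 310 + 137 + 46 + 354 = 1272
REF1 = 310 / 1272 = 0.2437
Denom → 392 + 33 + 310 + 137 + 46 = 918
REF3 = 310 / 918 = 0.3377
Difference = 33.77 − 24.37 = 9.40 percentage points

9.4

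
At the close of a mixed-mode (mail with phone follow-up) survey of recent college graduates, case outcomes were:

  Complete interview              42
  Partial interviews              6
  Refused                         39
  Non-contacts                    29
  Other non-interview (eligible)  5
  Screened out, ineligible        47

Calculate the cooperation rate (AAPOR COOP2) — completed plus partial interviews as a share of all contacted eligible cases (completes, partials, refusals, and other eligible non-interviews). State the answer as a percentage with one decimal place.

Numerator = 42 + 6 = 48
Base = 42 + 6 + 39 + 5 = 92
COOP2 = 48 / 92 = 0.5217

52.2%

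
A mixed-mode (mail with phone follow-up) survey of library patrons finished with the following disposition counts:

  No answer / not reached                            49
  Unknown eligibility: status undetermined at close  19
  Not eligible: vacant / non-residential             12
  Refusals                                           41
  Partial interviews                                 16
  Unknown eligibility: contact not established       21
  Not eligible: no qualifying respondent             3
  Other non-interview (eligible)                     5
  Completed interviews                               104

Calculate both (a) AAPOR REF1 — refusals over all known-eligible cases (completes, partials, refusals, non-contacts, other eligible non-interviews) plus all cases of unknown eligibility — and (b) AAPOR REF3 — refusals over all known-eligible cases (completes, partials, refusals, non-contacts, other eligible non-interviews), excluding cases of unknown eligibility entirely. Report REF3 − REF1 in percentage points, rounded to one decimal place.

3.0

Unknown if eligible = 21 + 19 = 40
Screened out, ineligible = 3 + 12 = 15
Top: 41
Denom: 104 + 16 + 41 + 49 + 5 + 40 = 255
REF1 = 41 / 255 = 0.1608
Denom: 104 + 16 + 41 + 49 + 5 = 215
REF3 = 41 / 215 = 0.1907
Difference = 19.07 − 16.08 = 2.99 percentage points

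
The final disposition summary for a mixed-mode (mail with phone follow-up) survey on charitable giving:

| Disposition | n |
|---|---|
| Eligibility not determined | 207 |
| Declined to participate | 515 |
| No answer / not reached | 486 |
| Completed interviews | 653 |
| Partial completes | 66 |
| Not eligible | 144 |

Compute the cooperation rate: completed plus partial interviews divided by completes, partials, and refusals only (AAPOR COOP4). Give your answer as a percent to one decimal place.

58.3%

Num: 653 + 66 = 719
Base: 653 + 66 + 515 = 1234
COOP4 = 719 / 1234 = 0.5827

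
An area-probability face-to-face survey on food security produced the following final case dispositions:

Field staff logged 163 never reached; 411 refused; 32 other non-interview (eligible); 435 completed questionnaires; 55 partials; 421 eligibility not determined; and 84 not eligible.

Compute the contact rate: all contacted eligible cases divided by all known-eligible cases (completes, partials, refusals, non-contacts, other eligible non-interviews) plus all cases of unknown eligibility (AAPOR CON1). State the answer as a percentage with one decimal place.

61.5%

Num: 435 + 55 + 411 + 32 = 933
Denominator: 435 + 55 + 411 + 163 + 32 + 421 = 1517
CON1 = 933 / 1517 = 0.6150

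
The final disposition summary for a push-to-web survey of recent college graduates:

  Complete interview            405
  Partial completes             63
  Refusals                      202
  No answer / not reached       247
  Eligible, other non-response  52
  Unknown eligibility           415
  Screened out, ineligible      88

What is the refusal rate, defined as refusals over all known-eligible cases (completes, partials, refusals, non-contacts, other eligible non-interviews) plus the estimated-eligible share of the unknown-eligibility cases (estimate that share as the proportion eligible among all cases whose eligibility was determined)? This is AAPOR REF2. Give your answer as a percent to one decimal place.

15.0%

Top = 202
Eligible (known) = 405 + 63 + 202 + 247 + 52 = 969
e = 969 / (969 + 88) = 969 / 1057 = 0.9167
e × U = 0.9167 × 415 = 380.43
Base = 969 + 380.43 = 1349.43
REF2 = 202 / 1349.43 = 0.1497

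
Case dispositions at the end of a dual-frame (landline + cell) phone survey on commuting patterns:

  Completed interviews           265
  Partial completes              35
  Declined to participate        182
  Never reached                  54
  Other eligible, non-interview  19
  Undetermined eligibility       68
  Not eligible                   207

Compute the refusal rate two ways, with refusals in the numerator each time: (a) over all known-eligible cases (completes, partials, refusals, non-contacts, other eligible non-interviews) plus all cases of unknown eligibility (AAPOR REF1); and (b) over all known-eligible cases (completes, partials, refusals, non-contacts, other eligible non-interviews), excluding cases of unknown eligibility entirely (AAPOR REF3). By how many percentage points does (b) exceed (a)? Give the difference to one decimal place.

Num → 182
Denominator → 265 + 35 + 182 + 54 + 19 + 68 = 623
REF1 = 182 / 623 = 0.2921
Denominator → 265 + 35 + 182 + 54 + 19 = 555
REF3 = 182 / 555 = 0.3279
Difference = 32.79 − 29.21 = 3.58 percentage points

3.6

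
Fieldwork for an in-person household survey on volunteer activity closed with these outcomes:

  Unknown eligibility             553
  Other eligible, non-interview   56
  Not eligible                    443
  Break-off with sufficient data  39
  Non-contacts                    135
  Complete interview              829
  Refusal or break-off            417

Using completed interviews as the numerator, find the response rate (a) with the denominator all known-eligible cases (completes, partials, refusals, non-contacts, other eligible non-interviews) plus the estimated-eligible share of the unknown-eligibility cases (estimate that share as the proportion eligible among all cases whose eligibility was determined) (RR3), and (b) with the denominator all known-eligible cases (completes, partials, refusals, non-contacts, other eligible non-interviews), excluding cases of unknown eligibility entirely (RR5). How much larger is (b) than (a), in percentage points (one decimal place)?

Numerator = 829
Eligible (known) = 829 + 39 + 417 + 135 + 56 = 1476
e = 1476 / (1476 + 443) = 1476 / 1919 = 0.7692
e × U = 0.7692 × 553 = 425.37
Denominator = 1476 + 425.37 = 1901.37
RR3 = 829 / 1901.37 = 0.4360
Denominator = 829 + 39 + 417 + 135 + 56 = 1476
RR5 = 829 / 1476 = 0.5617
Difference = 56.17 − 43.60 = 12.57 percentage points

12.6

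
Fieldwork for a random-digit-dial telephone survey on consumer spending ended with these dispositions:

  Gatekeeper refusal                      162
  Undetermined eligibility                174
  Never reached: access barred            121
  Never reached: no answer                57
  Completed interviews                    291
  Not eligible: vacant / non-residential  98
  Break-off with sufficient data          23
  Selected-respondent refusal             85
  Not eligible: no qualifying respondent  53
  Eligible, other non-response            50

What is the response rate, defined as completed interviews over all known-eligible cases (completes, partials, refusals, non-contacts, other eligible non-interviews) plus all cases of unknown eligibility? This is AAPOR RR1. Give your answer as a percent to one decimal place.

Refusals = 162 + 85 = 247
Non-contacts = 57 + 121 = 178
Out of scope = 53 + 98 = 151
Num: 291
Base: 291 + 23 + 247 + 178 + 50 + 174 = 963
RR1 = 291 / 963 = 0.3022

30.2%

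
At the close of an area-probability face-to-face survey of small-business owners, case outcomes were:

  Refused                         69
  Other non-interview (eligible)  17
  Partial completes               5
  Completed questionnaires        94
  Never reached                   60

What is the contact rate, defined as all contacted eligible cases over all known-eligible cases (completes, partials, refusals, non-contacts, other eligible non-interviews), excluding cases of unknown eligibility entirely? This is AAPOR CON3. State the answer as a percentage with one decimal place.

Top = 94 + 5 + 69 + 17 = 185
Denominator = 94 + 5 + 69 + 60 + 17 = 245
CON3 = 185 / 245 = 0.7551

75.5%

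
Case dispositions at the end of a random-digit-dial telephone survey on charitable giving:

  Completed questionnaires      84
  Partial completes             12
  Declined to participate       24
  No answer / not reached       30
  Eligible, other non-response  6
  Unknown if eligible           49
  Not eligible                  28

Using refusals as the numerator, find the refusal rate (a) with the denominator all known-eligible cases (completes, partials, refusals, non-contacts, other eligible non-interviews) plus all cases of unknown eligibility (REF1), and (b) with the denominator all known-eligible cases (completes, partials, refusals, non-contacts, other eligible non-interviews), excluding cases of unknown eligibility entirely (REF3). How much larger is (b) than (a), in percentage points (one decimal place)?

3.7

Numerator: 24
Denominator: 84 + 12 + 24 + 30 + 6 + 49 = 205
REF1 = 24 / 205 = 0.1171
Denominator: 84 + 12 + 24 + 30 + 6 = 156
REF3 = 24 / 156 = 0.1538
Difference = 15.38 − 11.71 = 3.67 percentage points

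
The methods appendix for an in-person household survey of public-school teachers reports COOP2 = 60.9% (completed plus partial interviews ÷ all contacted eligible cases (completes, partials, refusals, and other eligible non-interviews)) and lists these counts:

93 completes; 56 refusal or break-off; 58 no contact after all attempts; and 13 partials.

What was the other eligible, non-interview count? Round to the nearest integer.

Numerator: 93 + 13 = 106
COOP2 = 106 / D = 0.609
D = 106 / 0.609 = 174.1
Remaining denominator categories sum to 162
other eligible, non-interview = 174.1 − 162 ≈ 12

12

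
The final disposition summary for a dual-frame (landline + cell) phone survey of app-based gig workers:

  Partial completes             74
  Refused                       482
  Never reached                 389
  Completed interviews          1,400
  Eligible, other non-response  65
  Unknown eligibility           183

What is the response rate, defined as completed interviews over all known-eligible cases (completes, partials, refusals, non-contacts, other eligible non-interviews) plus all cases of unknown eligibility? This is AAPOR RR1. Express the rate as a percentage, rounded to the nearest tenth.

54.0%

Top = 1400
Denom = 1400 + 74 + 482 + 389 + 65 + 183 = 2593
RR1 = 1400 / 2593 = 0.5399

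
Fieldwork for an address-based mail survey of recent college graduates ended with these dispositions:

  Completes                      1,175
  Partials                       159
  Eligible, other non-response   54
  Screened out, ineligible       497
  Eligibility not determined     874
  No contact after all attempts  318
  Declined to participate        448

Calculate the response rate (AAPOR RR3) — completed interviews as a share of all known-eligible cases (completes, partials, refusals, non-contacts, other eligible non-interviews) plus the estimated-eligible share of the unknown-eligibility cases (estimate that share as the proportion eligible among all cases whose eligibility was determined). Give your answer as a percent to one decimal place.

Top = 1175
Determined eligible = 1175 + 159 + 448 + 318 + 54 = 2154
e = 2154 / (2154 + 497) = 2154 / 2651 = 0.8125
Estimated eligible among unknowns = 0.8125 × 874 = 710.12
Denominator = 2154 + 710.12 = 2864.12
RR3 = 1175 / 2864.12 = 0.4102

41.0%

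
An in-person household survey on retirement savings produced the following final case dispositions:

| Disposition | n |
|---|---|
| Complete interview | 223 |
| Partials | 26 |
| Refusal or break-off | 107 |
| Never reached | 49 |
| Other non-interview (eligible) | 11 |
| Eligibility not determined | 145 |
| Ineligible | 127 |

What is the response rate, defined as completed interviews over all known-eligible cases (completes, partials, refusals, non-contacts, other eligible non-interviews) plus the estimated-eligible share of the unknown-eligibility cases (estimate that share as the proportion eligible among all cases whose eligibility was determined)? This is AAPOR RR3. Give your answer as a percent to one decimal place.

Top: 223
Known eligible: 223 + 26 + 107 + 49 + 11 = 416
e = 416 / (416 + 127) = 416 / 543 = 0.7661
Eligible share of unknowns: 0.7661 × 145 = 111.08
Base: 416 + 111.08 = 527.08
RR3 = 223 / 527.08 = 0.4231

42.3%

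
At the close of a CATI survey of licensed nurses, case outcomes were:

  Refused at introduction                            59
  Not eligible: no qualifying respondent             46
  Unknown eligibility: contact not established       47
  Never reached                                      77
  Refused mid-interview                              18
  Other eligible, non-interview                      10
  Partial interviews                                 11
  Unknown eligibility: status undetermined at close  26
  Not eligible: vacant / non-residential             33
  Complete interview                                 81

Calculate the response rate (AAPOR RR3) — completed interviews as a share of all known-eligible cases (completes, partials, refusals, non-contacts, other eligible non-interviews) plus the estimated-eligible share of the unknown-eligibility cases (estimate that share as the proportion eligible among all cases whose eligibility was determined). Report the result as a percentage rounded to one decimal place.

Refusals = 59 + 18 = 77
Eligibility not determined = 47 + 26 = 73
Ineligible = 46 + 33 = 79
Numerator → 81
Eligible (known) → 81 + 11 + 77 + 77 + 10 = 256
e = 256 / (256 + 79) = 256 / 335 = 0.7642
Eligible share of unknowns → 0.7642 × 73 = 55.79
Denom → 256 + 55.79 = 311.79
RR3 = 81 / 311.79 = 0.2598

26.0%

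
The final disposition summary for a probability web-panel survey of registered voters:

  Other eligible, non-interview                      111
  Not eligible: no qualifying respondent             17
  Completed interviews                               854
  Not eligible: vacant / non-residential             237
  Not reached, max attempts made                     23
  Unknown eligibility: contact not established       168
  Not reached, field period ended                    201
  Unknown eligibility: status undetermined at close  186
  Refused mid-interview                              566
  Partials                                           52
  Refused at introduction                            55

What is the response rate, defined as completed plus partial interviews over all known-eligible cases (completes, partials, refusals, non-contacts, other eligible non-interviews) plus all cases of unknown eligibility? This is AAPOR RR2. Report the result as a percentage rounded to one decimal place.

Refusals = 55 + 566 = 621
No contact after all attempts = 201 + 23 = 224
Unknown eligibility = 168 + 186 = 354
Out of scope = 17 + 237 = 254
Numerator → 854 + 52 = 906
Base → 854 + 52 + 621 + 224 + 111 + 354 = 2216
RR2 = 906 / 2216 = 0.4088

40.9%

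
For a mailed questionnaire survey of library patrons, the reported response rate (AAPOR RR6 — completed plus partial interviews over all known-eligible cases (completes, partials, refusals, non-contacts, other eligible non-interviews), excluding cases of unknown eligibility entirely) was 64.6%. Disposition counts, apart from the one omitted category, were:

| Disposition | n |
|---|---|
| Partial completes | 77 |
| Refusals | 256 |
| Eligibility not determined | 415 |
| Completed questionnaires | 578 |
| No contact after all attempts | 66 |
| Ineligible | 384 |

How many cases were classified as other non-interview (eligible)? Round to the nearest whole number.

37

Num → 578 + 77 = 655
RR6 = 655 / D = 0.646
D = 655 / 0.646 = 1013.9
Rest of base = 977
other non-interview (eligible) = 1013.9 − 977 ≈ 37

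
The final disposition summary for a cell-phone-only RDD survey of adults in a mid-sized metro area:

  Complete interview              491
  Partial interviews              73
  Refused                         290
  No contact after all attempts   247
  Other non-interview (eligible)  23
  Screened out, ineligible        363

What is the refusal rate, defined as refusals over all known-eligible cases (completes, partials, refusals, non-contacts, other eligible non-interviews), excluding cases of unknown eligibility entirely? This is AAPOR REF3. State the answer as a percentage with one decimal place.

Numerator = 290
Denominator = 491 + 73 + 290 + 247 + 23 = 1124
REF3 = 290 / 1124 = 0.2580

25.8%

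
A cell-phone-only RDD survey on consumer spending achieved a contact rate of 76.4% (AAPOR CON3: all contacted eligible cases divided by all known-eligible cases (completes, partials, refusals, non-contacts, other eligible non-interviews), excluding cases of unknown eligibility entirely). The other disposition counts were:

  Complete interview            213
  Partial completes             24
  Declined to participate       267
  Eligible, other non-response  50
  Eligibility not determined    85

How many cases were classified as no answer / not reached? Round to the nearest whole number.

Top → 213 + 24 + 267 + 50 = 554
CON3 = 554 / D = 0.764
D = 554 / 0.764 = 725.1
Other denominator terms total 554
no answer / not reached = 725.1 − 554 ≈ 171

171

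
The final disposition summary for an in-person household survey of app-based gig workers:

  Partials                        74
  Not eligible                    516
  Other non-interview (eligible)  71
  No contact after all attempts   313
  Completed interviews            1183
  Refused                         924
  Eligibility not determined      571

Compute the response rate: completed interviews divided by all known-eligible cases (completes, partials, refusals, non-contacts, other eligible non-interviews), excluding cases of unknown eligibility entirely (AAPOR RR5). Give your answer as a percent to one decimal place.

46.1%

Num: 1183
Denom: 1183 + 74 + 924 + 313 + 71 = 2565
RR5 = 1183 / 2565 = 0.4612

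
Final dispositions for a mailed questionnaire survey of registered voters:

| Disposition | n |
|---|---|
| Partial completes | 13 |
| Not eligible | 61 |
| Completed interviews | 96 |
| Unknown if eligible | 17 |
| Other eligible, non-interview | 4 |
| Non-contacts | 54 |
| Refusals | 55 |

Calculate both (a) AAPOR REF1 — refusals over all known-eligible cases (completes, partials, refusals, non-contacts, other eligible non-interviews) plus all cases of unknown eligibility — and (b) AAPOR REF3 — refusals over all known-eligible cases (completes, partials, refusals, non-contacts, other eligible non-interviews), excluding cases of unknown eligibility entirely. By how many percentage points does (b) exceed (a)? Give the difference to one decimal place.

Numerator = 55
Denominator = 96 + 13 + 55 + 54 + 4 + 17 = 239
REF1 = 55 / 239 = 0.2301
Denominator = 96 + 13 + 55 + 54 + 4 = 222
REF3 = 55 / 222 = 0.2477
Difference = 24.77 − 23.01 = 1.76 percentage points

1.8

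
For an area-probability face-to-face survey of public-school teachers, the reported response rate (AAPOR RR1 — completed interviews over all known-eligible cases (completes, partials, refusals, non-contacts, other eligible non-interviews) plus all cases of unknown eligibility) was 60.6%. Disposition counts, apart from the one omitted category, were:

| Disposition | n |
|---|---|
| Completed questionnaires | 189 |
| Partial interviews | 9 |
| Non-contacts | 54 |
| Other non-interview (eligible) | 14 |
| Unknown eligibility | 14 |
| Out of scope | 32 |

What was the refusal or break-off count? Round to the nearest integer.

RR1 = 189 / D = 0.606
D = 189 / 0.606 = 311.9
Rest of base = 280
refusal or break-off = 311.9 − 280 ≈ 32

32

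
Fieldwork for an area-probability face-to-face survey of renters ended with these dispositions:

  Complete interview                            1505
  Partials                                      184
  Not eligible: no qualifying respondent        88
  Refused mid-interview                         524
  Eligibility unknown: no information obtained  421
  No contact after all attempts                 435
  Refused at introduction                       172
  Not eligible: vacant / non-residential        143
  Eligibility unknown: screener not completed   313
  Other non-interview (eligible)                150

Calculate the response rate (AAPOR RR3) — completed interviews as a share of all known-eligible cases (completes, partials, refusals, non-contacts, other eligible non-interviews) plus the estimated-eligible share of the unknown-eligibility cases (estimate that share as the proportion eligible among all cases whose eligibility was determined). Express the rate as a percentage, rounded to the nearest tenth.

41.2%

Refusal or break-off = 172 + 524 = 696
Unknown if eligible = 313 + 421 = 734
Ineligible = 88 + 143 = 231
Top = 1505
Known eligible = 1505 + 184 + 696 + 435 + 150 = 2970
e = 2970 / (2970 + 231) = 2970 / 3201 = 0.9278
Eligible share of unknowns = 0.9278 × 734 = 681.01
Denom = 2970 + 681.01 = 3651.01
RR3 = 1505 / 3651.01 = 0.4122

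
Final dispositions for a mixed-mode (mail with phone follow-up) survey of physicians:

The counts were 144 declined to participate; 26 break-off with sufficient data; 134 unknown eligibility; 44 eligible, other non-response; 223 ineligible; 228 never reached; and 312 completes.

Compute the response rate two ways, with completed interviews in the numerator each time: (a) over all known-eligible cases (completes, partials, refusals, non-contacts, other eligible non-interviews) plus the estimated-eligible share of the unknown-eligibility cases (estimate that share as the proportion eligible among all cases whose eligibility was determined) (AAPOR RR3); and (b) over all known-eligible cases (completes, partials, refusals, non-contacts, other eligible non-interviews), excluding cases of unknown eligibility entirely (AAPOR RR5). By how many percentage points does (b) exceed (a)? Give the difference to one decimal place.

5.0

Num → 312
Eligible (known) → 312 + 26 + 144 + 228 + 44 = 754
e = 754 / (754 + 223) = 754 / 977 = 0.7718
Estimated eligible among unknowns → 0.7718 × 134 = 103.42
Base → 754 + 103.42 = 857.42
RR3 = 312 / 857.42 = 0.3639
Base → 312 + 26 + 144 + 228 + 44 = 754
RR5 = 312 / 754 = 0.4138
Difference = 41.38 − 36.39 = 4.99 percentage points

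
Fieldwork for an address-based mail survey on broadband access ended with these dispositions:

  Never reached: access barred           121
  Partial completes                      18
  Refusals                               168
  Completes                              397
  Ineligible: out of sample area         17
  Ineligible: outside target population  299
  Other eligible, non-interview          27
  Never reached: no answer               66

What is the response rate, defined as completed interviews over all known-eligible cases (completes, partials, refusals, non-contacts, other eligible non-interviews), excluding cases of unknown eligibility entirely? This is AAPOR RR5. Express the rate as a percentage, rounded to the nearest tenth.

49.8%

No contact after all attempts = 66 + 121 = 187
Screened out, ineligible = 299 + 17 = 316
Numerator → 397
Base → 397 + 18 + 168 + 187 + 27 = 797
RR5 = 397 / 797 = 0.4981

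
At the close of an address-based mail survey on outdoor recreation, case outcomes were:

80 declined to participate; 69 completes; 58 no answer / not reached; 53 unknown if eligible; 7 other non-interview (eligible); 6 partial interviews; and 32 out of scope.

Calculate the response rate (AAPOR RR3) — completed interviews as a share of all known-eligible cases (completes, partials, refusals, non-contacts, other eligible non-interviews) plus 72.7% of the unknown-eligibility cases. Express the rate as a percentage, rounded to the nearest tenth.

26.7%

Num: 69
Eligible (known): 69 + 6 + 80 + 58 + 7 = 220
e × U: 0.7270 × 53 = 38.53
Denom: 220 + 38.53 = 258.53
RR3 = 69 / 258.53 = 0.2669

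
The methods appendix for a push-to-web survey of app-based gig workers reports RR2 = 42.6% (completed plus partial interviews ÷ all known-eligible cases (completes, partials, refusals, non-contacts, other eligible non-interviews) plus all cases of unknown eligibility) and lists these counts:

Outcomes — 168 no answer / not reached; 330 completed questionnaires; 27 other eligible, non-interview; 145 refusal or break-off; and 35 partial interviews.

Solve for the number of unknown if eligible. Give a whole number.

152

Num → 330 + 35 = 365
RR2 = 365 / D = 0.426
D = 365 / 0.426 = 856.8
Other denominator terms total 705
unknown if eligible = 856.8 − 705 ≈ 152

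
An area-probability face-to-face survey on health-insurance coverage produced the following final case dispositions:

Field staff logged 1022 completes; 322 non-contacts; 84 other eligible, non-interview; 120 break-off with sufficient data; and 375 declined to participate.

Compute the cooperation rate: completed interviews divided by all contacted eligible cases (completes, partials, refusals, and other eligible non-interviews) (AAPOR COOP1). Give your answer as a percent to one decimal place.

Numerator = 1022
Denominator = 1022 + 120 + 375 + 84 = 1601
COOP1 = 1022 / 1601 = 0.6384

63.8%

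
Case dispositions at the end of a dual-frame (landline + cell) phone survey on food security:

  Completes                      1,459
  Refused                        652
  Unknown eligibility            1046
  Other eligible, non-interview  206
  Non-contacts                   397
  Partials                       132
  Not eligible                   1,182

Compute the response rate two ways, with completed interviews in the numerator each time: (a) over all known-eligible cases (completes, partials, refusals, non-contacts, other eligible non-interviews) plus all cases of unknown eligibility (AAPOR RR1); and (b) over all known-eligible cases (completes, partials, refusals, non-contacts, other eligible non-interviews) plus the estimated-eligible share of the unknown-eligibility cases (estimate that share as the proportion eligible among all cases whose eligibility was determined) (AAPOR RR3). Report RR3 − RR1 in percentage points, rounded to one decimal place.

3.2

Numerator: 1459
Denominator: 1459 + 132 + 652 + 397 + 206 + 1046 = 3892
RR1 = 1459 / 3892 = 0.3749
Determined eligible: 1459 + 132 + 652 + 397 + 206 = 2846
e = 2846 / (2846 + 1182) = 2846 / 4028 = 0.7066
Eligible share of unknowns: 0.7066 × 1046 = 739.10
Denominator: 2846 + 739.10 = 3585.10
RR3 = 1459 / 3585.10 = 0.4070
Difference = 40.70 − 37.49 = 3.21 percentage points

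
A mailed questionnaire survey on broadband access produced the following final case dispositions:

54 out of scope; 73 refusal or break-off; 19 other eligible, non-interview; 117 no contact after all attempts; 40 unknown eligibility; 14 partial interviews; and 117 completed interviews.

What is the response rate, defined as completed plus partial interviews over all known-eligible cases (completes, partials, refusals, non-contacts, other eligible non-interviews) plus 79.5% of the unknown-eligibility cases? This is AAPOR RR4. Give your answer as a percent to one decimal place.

35.2%

Numerator = 117 + 14 = 131
Determined eligible = 117 + 14 + 73 + 117 + 19 = 340
Estimated eligible among unknowns = 0.7950 × 40 = 31.80
Base = 340 + 31.80 = 371.80
RR4 = 131 / 371.80 = 0.3523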